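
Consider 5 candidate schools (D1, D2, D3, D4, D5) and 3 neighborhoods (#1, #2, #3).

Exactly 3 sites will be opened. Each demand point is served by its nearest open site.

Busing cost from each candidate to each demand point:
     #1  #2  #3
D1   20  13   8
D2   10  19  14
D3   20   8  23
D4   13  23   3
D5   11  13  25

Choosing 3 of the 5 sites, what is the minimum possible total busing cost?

Open {D2, D3, D4}.
  #1→D2 10, #2→D3 8, #3→D4 3  ⇒ total 21.
Compare {D3, D4, D5}: total 22.
Compare {D1, D3, D4}: total 24.
No size-3 selection does better; minimum is 21.

21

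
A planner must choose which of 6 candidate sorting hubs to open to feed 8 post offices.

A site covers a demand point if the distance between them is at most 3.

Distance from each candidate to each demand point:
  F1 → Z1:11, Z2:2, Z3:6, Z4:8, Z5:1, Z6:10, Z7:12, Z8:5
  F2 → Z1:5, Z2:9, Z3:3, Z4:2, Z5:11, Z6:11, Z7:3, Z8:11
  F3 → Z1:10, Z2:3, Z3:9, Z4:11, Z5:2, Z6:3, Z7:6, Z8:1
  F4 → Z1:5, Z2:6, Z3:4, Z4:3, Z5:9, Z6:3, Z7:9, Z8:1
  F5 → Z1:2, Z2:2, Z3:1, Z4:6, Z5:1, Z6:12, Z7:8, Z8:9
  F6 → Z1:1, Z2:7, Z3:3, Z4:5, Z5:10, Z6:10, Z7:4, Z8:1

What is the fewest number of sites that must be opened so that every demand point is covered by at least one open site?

3

Coverage sets (demand points within 3 of each site):
  F1: {Z2, Z5}
  F2: {Z3, Z4, Z7}
  F3: {Z2, Z5, Z6, Z8}
  F4: {Z4, Z6, Z8}
  F5: {Z1, Z2, Z3, Z5}
  F6: {Z1, Z3, Z8}
No 2 sites suffice: every size-2 union leaves at least one demand point uncovered.
But {F2, F3, F5} covers everything, so the minimum is 3.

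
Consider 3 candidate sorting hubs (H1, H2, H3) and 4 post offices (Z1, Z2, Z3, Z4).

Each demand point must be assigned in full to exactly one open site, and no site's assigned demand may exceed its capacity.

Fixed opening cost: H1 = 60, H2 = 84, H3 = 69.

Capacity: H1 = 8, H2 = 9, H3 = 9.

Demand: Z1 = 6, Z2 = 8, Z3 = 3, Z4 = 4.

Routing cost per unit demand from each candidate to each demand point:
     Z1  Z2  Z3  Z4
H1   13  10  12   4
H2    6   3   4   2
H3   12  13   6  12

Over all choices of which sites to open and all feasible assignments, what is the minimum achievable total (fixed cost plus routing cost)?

Open {H1, H2, H3}; cheapest assignment that respects the capacities:
  H1 (cap 8, load 4): Z4 — cost 4×4 = 16
  H2 (cap 9, load 8): Z2 — cost 8×3 = 24
  H3 (cap 9, load 9): Z1, Z3 — cost 6×12 + 3×6 = 90
  Shipping 130, fixed 213 → total 343.
  Any other capacity-feasible assignment to {H1, H2, H3} ships for at least 130.
Total demand is 21 and no other set of sites has combined capacity ≥ 21, so {H1, H2, H3} is the only feasible choice of open sites. Minimum: 343.

343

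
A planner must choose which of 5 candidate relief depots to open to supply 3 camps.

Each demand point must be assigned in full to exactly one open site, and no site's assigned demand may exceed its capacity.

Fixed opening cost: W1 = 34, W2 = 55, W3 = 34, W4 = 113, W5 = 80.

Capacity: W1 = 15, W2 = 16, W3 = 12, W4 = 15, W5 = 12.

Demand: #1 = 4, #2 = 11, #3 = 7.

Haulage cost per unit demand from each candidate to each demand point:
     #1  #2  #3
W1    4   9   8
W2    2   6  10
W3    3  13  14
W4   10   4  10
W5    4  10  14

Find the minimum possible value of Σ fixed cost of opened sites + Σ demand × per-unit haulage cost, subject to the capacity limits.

Open {W1, W2}; cheapest assignment that respects the capacities:
  W1 (cap 15, load 7): #3 — cost 7×8 = 56
  W2 (cap 16, load 15): #1, #2 — cost 4×2 + 11×6 = 74
  Shipping 130, fixed 89 → total 219.
  Any other capacity-feasible assignment to {W1, W2} ships for at least 130.
Compare {W1, W2, W3}: its best feasible assignment gives total 253.
Compare {W2, W3}: its best feasible assignment gives total 261.
Every other set of open sites that can feasibly serve all demand totals ≥ 253 even under its best assignment. Minimum: 219.

219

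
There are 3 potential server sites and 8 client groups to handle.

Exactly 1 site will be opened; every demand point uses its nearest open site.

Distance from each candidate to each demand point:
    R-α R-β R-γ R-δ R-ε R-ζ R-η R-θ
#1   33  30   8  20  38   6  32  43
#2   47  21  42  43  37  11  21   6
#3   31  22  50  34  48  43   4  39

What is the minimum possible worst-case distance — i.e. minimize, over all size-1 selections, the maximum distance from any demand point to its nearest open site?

43

Open {#1}.
  Farthest demand point is R-θ at distance 43 (to #1); all others are ≤ 43.
With {#2} the worst case is 47.
With {#3} the worst case is 50.
No size-1 selection achieves below 43.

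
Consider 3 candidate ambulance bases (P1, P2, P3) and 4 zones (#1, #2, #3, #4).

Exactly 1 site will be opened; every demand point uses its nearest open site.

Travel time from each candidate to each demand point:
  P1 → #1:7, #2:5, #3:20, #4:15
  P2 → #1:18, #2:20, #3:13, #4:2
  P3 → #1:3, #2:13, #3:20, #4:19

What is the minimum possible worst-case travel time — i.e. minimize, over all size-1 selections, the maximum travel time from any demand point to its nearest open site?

Open {P1}.
  Farthest demand point is #3 at travel time 20 (to P1); all others are ≤ 20.
With {P2} the worst case is 20.
With {P3} the worst case is 20.
No size-1 selection achieves below 20.

20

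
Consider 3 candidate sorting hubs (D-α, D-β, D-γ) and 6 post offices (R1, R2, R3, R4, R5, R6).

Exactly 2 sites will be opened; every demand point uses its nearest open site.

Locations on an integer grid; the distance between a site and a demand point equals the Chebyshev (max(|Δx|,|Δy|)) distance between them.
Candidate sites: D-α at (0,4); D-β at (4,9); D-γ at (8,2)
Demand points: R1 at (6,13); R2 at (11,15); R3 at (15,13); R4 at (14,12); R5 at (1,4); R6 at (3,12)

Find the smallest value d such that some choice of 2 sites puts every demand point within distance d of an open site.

11

Open {D-α, D-β}.
  Farthest demand point is R3 at distance 11 (to D-β); all others are ≤ 11.
With {D-α, D-γ} the worst case is 11.
With {D-β, D-γ} the worst case is 11.
No size-2 selection achieves below 11.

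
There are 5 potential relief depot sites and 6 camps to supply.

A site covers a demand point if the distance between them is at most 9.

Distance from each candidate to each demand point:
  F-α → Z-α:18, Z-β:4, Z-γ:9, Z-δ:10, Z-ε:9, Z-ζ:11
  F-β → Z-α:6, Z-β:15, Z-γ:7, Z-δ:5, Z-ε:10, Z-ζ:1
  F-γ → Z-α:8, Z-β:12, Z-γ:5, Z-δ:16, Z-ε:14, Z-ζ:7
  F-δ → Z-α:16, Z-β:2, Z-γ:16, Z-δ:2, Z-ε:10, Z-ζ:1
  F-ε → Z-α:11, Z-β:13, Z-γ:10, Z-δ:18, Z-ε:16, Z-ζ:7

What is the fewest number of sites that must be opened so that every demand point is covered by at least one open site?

2

Coverage sets (demand points within 9 of each site):
  F-α: {Z-β, Z-γ, Z-ε}
  F-β: {Z-α, Z-γ, Z-δ, Z-ζ}
  F-γ: {Z-α, Z-γ, Z-ζ}
  F-δ: {Z-β, Z-δ, Z-ζ}
  F-ε: {Z-ζ}
No single site covers all 6 demand points.
But {F-α, F-β} covers everything, so the minimum is 2.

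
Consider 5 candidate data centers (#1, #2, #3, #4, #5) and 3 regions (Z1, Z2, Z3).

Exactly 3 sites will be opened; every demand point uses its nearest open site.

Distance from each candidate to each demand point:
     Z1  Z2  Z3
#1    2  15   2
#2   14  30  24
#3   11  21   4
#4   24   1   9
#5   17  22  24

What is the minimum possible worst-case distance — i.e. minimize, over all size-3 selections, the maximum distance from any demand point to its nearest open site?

2

Open {#1, #2, #4}.
  Farthest demand point is Z1 at distance 2 (to #1); all others are ≤ 2.
With {#1, #3, #4} the worst case is 2.
With {#1, #4, #5} the worst case is 2.
No size-3 selection achieves below 2.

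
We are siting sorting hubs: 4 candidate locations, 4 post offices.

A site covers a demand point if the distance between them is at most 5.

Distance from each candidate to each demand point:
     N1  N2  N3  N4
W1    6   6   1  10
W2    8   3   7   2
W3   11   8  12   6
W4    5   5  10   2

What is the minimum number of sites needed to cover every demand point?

2

Coverage sets (demand points within 5 of each site):
  W1: {N3}
  W2: {N2, N4}
  W3: {}
  W4: {N1, N2, N4}
No single site covers all 4 demand points.
But {W1, W4} covers everything, so the minimum is 2.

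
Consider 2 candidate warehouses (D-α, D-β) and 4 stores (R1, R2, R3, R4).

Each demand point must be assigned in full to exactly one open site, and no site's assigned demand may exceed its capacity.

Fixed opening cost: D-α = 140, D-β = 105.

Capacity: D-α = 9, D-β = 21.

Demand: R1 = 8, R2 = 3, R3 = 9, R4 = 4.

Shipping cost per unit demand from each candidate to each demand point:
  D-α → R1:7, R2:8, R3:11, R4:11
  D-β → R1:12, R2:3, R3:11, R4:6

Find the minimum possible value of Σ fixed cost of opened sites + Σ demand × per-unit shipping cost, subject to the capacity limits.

433

Open {D-α, D-β}; cheapest assignment that respects the capacities:
  D-α (cap 9, load 8): R1 — cost 8×7 = 56
  D-β (cap 21, load 16): R2, R3, R4 — cost 3×3 + 9×11 + 4×6 = 132
  Shipping 188, fixed 245 → total 433.
  Any other capacity-feasible assignment to {D-α, D-β} ships for at least 188.
Total demand is 24 and no other set of sites has combined capacity ≥ 24, so {D-α, D-β} is the only feasible choice of open sites. Minimum: 433.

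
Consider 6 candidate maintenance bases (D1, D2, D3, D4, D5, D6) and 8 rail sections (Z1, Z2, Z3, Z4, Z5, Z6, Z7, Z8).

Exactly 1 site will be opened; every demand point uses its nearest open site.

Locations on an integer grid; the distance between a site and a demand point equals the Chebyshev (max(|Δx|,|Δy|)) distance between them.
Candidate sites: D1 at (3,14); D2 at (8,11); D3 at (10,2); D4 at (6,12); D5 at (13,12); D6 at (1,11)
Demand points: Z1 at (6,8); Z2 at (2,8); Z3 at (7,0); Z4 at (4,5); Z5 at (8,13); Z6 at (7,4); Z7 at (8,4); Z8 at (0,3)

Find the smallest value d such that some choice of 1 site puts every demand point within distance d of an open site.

11

Open {D2}.
  Farthest demand point is Z3 at distance 11 (to D2); all others are ≤ 11.
With {D3} the worst case is 11.
With {D6} the worst case is 11.
No size-1 selection achieves below 11.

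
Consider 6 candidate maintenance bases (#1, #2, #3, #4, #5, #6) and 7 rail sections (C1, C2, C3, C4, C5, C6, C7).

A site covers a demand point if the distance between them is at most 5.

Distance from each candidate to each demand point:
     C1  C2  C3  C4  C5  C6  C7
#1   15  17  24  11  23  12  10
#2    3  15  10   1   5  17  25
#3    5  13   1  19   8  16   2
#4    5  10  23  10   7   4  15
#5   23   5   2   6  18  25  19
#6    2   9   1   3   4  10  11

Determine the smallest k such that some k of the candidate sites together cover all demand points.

4

Coverage sets (demand points within 5 of each site):
  #1: {}
  #2: {C1, C4, C5}
  #3: {C1, C3, C7}
  #4: {C1, C6}
  #5: {C2, C3}
  #6: {C1, C3, C4, C5}
No 3 sites suffice: every size-3 union leaves at least one demand point uncovered.
But {#2, #3, #4, #5} covers everything, so the minimum is 4.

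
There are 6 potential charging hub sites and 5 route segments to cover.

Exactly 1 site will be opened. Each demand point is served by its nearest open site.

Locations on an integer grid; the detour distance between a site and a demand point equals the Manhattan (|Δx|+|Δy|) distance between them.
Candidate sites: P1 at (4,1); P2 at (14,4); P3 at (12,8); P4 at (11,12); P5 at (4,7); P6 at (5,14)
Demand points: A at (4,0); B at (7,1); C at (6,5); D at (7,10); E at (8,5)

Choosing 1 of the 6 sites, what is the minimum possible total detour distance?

30

Open {P1}.
  A→P1 1, B→P1 3, C→P1 6, D→P1 12, E→P1 8  ⇒ total 30.
Compare {P5}: total 32.
Compare {P3}: total 51.
No size-1 selection does better; minimum is 30.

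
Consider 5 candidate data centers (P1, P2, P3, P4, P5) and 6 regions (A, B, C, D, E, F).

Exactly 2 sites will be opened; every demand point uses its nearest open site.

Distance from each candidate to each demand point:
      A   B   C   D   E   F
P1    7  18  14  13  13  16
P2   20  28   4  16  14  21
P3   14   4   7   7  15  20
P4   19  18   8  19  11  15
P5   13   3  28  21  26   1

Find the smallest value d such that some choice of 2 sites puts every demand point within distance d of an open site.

Open {P1, P5}.
  Farthest demand point is C at distance 14 (to P1); all others are ≤ 14.
With {P3, P4} the worst case is 15.
With {P3, P5} the worst case is 15.
No size-2 selection achieves below 14.

14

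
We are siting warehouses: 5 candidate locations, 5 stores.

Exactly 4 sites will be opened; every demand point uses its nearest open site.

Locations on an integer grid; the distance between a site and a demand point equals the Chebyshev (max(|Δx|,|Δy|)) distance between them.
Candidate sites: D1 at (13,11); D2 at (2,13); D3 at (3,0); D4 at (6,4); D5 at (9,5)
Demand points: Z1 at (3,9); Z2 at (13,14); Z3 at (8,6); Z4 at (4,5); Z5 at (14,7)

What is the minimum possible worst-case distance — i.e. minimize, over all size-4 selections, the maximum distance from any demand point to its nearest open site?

Open {D1, D2, D3, D4}.
  Farthest demand point is Z1 at distance 4 (to D2); all others are ≤ 4.
With {D1, D2, D4, D5} the worst case is 4.
With {D1, D2, D3, D5} the worst case is 5.
No size-4 selection achieves below 4.

4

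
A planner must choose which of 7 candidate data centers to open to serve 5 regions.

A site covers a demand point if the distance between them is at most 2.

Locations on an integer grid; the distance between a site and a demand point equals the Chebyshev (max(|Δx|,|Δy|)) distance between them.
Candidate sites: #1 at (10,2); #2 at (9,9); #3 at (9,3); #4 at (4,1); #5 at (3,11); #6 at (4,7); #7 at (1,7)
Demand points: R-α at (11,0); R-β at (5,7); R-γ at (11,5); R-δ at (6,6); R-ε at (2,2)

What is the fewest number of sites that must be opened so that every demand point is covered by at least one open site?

4

Coverage sets (demand points within 2 of each site):
  #1: {R-α}
  #2: {}
  #3: {R-γ}
  #4: {R-ε}
  #5: {}
  #6: {R-β, R-δ}
  #7: {}
No 3 sites suffice: every size-3 union leaves at least one demand point uncovered.
But {#1, #3, #4, #6} covers everything, so the minimum is 4.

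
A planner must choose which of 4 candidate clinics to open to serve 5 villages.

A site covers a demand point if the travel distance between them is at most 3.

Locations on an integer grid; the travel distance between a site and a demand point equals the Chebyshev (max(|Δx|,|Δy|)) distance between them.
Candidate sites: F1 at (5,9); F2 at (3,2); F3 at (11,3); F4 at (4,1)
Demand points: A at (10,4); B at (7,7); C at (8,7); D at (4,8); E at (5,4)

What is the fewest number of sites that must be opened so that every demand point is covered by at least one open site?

Coverage sets (demand points within 3 of each site):
  F1: {B, C, D}
  F2: {E}
  F3: {A}
  F4: {E}
No 2 sites suffice: every size-2 union leaves at least one demand point uncovered.
But {F1, F2, F3} covers everything, so the minimum is 3.

3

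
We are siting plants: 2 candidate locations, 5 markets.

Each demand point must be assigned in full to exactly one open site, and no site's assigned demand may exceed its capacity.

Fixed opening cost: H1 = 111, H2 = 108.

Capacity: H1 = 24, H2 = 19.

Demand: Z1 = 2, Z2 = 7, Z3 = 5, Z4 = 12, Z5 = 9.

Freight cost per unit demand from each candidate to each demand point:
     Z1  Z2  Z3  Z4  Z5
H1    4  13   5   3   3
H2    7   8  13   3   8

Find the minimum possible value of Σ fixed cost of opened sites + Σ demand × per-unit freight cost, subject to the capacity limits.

371

Open {H1, H2}; cheapest assignment that respects the capacities:
  H1 (cap 24, load 16): Z1, Z3, Z5 — cost 2×4 + 5×5 + 9×3 = 60
  H2 (cap 19, load 19): Z2, Z4 — cost 7×8 + 12×3 = 92
  Shipping 152, fixed 219 → total 371.
  Any other capacity-feasible assignment to {H1, H2} ships for at least 152.
Total demand is 35 and no other set of sites has combined capacity ≥ 35, so {H1, H2} is the only feasible choice of open sites. Minimum: 371.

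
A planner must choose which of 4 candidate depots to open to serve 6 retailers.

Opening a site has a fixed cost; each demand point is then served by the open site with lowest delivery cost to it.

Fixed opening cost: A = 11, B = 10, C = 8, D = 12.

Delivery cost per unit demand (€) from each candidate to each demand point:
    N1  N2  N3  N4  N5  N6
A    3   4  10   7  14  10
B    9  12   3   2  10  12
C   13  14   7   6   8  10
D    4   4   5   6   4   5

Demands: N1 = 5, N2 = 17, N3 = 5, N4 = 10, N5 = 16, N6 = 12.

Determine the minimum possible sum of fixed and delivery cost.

Open {B, D}: assign each demand point to its cheapest open site.
  N1→D 5×4=20, N2→D 17×4=68, N3→B 5×3=15, N4→B 10×2=20, N5→D 16×4=64, N6→D 12×5=60
  delivery cost 247, fixed 22 → total 269.
Compare {A, B, D}: delivery cost 242 + fixed 33 = 275.
Compare {B, C, D}: delivery cost 247 + fixed 30 = 277.
Compare {A, B, C, D}: delivery cost 242 + fixed 41 = 283.
All other subsets cost ≥ 275. Minimum total cost: 269.

269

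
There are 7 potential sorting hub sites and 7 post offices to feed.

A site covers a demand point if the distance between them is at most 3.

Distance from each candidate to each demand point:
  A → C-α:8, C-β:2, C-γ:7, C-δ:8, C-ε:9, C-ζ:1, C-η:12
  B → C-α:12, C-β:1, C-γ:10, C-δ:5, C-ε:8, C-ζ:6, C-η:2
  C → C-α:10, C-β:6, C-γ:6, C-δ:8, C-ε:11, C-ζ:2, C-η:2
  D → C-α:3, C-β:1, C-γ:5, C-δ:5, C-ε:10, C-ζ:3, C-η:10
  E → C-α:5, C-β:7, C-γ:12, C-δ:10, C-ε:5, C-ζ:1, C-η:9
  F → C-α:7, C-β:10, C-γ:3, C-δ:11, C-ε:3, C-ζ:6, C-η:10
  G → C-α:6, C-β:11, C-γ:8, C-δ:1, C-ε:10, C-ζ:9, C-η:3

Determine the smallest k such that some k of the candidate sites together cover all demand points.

Coverage sets (demand points within 3 of each site):
  A: {C-β, C-ζ}
  B: {C-β, C-η}
  C: {C-ζ, C-η}
  D: {C-α, C-β, C-ζ}
  E: {C-ζ}
  F: {C-γ, C-ε}
  G: {C-δ, C-η}
No 2 sites suffice: every size-2 union leaves at least one demand point uncovered.
But {D, F, G} covers everything, so the minimum is 3.

3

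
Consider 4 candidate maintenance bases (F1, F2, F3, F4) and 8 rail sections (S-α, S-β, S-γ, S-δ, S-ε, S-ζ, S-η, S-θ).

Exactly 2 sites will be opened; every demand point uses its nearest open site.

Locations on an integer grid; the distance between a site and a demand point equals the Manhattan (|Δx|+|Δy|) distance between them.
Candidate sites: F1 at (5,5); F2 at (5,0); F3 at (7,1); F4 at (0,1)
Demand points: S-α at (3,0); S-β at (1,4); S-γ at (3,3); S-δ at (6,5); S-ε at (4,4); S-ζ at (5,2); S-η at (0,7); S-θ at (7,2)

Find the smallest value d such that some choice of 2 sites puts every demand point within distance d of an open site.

6

Open {F1, F4}.
  Farthest demand point is S-η at distance 6 (to F4); all others are ≤ 6.
With {F2, F4} the worst case is 6.
With {F3, F4} the worst case is 6.
No size-2 selection achieves below 6.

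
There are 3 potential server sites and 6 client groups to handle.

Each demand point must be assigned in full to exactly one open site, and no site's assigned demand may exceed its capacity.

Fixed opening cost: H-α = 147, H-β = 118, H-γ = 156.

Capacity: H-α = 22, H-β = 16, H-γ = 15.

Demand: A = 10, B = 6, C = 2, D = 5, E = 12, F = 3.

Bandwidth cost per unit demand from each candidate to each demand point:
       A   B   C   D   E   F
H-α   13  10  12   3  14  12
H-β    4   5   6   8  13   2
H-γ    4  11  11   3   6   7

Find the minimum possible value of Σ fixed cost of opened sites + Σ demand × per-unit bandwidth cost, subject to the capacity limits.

578

Open {H-α, H-β}; cheapest assignment that respects the capacities:
  H-α (cap 22, load 22): C, D, E, F — cost 2×12 + 5×3 + 12×14 + 3×12 = 243
  H-β (cap 16, load 16): A, B — cost 10×4 + 6×5 = 70
  Shipping 313, fixed 265 → total 578.
  Any other capacity-feasible assignment to {H-α, H-β} ships for at least 313.
Compare {H-α, H-β, H-γ}: its best feasible assignment gives total 623.
Every other set of open sites that can feasibly serve all demand totals ≥ 623 even under its best assignment. Minimum: 578.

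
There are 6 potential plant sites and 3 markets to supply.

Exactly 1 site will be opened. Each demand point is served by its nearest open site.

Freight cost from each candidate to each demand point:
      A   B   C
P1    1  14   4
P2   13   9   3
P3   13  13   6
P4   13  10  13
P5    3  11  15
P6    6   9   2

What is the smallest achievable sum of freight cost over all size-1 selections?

Open {P6}.
  A→P6 6, B→P6 9, C→P6 2  ⇒ total 17.
Compare {P1}: total 19.
Compare {P2}: total 25.
No size-1 selection does better; minimum is 17.

17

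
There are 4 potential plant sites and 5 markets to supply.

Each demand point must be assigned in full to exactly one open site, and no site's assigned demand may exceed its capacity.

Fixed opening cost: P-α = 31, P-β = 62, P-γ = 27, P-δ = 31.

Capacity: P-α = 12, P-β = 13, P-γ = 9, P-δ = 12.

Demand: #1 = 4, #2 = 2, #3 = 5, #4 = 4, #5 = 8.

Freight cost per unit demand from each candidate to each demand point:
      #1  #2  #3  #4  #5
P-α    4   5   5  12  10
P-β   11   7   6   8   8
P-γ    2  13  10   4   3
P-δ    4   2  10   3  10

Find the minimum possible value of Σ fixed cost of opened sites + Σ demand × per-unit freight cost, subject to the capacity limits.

Open {P-α, P-γ, P-δ}; cheapest assignment that respects the capacities:
  P-α (cap 12, load 9): #1, #3 — cost 4×4 + 5×5 = 41
  P-γ (cap 9, load 8): #5 — cost 8×3 = 24
  P-δ (cap 12, load 6): #2, #4 — cost 2×2 + 4×3 = 16
  Shipping 81, fixed 89 → total 170.
  Any other capacity-feasible assignment to {P-α, P-γ, P-δ} ships for at least 81.
Compare {P-α, P-δ}: its best feasible assignment gives total 205.
Compare {P-β, P-γ, P-δ}: its best feasible assignment gives total 206.
Every other set of open sites that can feasibly serve all demand totals ≥ 205 even under its best assignment. Minimum: 170.

170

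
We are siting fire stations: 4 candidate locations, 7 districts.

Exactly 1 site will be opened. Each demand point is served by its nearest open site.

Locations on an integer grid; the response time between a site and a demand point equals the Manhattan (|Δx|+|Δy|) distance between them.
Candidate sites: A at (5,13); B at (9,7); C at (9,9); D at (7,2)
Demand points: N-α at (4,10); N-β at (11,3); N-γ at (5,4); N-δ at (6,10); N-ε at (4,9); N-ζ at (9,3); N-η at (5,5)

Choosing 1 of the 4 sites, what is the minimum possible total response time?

Open {B}.
  N-α→B 8, N-β→B 6, N-γ→B 7, N-δ→B 6, N-ε→B 7, N-ζ→B 4, N-η→B 6  ⇒ total 44.
Compare {C}: total 46.
Compare {D}: total 47.
No size-1 selection does better; minimum is 44.

44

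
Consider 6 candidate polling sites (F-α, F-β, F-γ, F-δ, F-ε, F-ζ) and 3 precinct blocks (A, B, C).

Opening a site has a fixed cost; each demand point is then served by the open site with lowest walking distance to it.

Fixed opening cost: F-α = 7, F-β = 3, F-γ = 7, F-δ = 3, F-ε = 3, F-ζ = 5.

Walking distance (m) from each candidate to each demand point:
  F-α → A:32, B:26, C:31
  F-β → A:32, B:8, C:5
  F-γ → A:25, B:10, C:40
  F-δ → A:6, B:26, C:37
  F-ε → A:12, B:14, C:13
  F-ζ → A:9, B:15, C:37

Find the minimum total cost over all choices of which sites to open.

Open {F-β, F-δ}: assign each demand point to its cheapest open site.
  A→F-δ 6, B→F-β 8, C→F-β 5
  walking distance 19, fixed 6 → total 25.
Compare {F-β, F-δ, F-ε}: walking distance 19 + fixed 9 = 28.
Compare {F-β, F-ζ}: walking distance 22 + fixed 8 = 30.
Compare {F-β, F-δ, F-ζ}: walking distance 19 + fixed 11 = 30.
All other subsets cost ≥ 28. Minimum total cost: 25.

25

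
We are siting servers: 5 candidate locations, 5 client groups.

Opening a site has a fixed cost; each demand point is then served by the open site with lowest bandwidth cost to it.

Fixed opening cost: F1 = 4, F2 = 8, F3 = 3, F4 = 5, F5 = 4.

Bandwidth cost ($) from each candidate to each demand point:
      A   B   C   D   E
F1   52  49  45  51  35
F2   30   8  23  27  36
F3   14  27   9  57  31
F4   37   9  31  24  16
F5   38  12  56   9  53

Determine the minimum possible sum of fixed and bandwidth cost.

Open {F3, F4, F5}: assign each demand point to its cheapest open site.
  A→F3 14, B→F4 9, C→F3 9, D→F5 9, E→F4 16
  bandwidth cost 57, fixed 12 → total 69.
Compare {F1, F3, F4, F5}: bandwidth cost 57 + fixed 16 = 73.
Compare {F2, F3, F4, F5}: bandwidth cost 56 + fixed 20 = 76.
Compare {F3, F4}: bandwidth cost 72 + fixed 8 = 80.
All other subsets cost ≥ 73. Minimum total cost: 69.

69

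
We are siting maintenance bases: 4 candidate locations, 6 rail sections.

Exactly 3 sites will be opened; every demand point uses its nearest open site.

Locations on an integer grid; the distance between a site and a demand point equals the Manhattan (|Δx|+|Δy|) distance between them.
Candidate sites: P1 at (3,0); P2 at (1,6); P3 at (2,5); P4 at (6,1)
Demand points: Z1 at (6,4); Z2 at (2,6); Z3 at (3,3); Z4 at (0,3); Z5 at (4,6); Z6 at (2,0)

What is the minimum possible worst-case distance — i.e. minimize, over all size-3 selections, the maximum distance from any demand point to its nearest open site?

Open {P1, P2, P4}.
  Farthest demand point is Z4 at distance 4 (to P2); all others are ≤ 4.
With {P1, P3, P4} the worst case is 4.
With {P1, P2, P3} the worst case is 5.
No size-3 selection achieves below 4.

4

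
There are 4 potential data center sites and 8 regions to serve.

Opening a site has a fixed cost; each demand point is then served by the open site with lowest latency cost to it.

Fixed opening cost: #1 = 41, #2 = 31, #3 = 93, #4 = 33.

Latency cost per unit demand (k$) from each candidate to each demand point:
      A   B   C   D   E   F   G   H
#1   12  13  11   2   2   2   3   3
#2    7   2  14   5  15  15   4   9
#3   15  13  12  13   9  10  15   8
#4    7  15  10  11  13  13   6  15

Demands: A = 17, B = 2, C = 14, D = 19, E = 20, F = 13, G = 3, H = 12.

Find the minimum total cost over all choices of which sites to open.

498

Open {#1, #2}: assign each demand point to its cheapest open site.
  A→#2 17×7=119, B→#2 2×2=4, C→#1 14×11=154, D→#1 19×2=38, E→#1 20×2=40, F→#1 13×2=26, G→#1 3×3=9, H→#1 12×3=36
  latency cost 426, fixed 72 → total 498.
Compare {#1, #4}: latency cost 434 + fixed 74 = 508.
Compare {#1, #2, #4}: latency cost 412 + fixed 105 = 517.
Compare {#1}: latency cost 533 + fixed 41 = 574.
All other subsets cost ≥ 508. Minimum total cost: 498.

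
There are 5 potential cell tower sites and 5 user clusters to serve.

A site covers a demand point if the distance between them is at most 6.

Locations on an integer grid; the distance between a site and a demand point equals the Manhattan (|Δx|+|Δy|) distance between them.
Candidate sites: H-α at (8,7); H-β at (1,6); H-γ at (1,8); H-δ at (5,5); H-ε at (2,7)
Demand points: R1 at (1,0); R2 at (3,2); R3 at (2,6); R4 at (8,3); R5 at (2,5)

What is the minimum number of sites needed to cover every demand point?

Coverage sets (demand points within 6 of each site):
  H-α: {R4}
  H-β: {R1, R2, R3, R5}
  H-γ: {R3, R5}
  H-δ: {R2, R3, R4, R5}
  H-ε: {R2, R3, R5}
No single site covers all 5 demand points.
But {H-α, H-β} covers everything, so the minimum is 2.

2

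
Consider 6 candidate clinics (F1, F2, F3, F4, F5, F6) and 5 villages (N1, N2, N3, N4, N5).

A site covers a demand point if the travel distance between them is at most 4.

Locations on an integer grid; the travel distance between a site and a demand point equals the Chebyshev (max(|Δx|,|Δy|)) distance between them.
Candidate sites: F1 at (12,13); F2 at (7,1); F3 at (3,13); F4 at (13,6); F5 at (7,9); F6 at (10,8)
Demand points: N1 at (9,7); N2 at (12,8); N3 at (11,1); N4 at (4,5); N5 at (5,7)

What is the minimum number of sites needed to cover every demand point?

Coverage sets (demand points within 4 of each site):
  F1: {}
  F2: {N3, N4}
  F3: {}
  F4: {N1, N2}
  F5: {N1, N4, N5}
  F6: {N1, N2}
No 2 sites suffice: every size-2 union leaves at least one demand point uncovered.
But {F2, F4, F5} covers everything, so the minimum is 3.

3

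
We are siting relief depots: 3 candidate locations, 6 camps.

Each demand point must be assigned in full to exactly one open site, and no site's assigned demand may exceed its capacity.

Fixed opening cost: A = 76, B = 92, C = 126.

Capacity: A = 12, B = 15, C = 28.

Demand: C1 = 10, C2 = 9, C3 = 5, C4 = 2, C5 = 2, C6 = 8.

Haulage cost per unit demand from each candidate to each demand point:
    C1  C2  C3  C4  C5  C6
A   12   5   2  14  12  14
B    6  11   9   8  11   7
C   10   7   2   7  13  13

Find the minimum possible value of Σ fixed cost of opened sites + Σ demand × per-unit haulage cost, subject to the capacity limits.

483

Open {B, C}; cheapest assignment that respects the capacities:
  B (cap 15, load 10): C5, C6 — cost 2×11 + 8×7 = 78
  C (cap 28, load 26): C1, C2, C3, C4 — cost 10×10 + 9×7 + 5×2 + 2×7 = 187
  Shipping 265, fixed 218 → total 483.
  Any other capacity-feasible assignment to {B, C} ships for at least 265.
Compare {A, C}: its best feasible assignment gives total 499.
Compare {A, B, C}: its best feasible assignment gives total 541.
Every other set of open sites that can feasibly serve all demand totals ≥ 499 even under its best assignment. Minimum: 483.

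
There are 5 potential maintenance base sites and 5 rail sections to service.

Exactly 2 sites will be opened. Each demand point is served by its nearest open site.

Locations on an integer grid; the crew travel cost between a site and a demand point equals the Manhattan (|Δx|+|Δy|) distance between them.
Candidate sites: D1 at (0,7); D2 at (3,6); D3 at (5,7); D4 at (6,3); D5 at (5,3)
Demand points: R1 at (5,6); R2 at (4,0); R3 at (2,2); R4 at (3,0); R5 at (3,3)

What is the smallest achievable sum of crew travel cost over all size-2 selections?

16

Open {D3, D5}.
  R1→D3 1, R2→D5 4, R3→D5 4, R4→D5 5, R5→D5 2  ⇒ total 16.
Compare {D2, D5}: total 17.
Compare {D1, D5}: total 18.
No size-2 selection does better; minimum is 16.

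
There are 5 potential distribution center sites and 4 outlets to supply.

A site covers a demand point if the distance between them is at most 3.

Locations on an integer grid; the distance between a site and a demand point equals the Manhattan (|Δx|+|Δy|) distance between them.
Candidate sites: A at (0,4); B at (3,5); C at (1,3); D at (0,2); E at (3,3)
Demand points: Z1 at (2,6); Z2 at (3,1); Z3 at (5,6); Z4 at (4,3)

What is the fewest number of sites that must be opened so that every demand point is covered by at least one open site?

Coverage sets (demand points within 3 of each site):
  A: {}
  B: {Z1, Z3, Z4}
  C: {Z4}
  D: {}
  E: {Z2, Z4}
No single site covers all 4 demand points.
But {B, E} covers everything, so the minimum is 2.

2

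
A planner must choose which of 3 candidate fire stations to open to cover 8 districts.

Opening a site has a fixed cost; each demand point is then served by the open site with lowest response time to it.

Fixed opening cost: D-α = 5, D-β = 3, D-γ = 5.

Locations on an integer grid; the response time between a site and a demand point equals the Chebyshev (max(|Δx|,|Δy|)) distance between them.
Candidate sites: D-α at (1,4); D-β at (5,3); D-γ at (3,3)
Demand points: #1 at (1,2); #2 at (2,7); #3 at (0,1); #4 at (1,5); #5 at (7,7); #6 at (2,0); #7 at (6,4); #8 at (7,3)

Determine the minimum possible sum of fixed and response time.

27

Open {D-α, D-β}: assign each demand point to its cheapest open site.
  #1→D-α 2, #2→D-α 3, #3→D-α 3, #4→D-α 1, #5→D-β 4, #6→D-β 3, #7→D-β 1, #8→D-β 2
  response time 19, fixed 8 → total 27.
Compare {D-β, D-γ}: response time 21 + fixed 8 = 29.
Compare {D-β}: response time 27 + fixed 3 = 30.
Compare {D-γ}: response time 25 + fixed 5 = 30.
All other subsets cost ≥ 29. Minimum total cost: 27.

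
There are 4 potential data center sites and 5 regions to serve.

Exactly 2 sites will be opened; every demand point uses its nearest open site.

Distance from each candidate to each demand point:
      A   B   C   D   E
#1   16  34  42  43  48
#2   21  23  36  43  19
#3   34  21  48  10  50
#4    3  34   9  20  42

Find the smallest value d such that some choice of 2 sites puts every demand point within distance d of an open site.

Open {#2, #4}.
  Farthest demand point is B at distance 23 (to #2); all others are ≤ 23.
With {#2, #3} the worst case is 36.
With {#1, #4} the worst case is 42.
No size-2 selection achieves below 23.

23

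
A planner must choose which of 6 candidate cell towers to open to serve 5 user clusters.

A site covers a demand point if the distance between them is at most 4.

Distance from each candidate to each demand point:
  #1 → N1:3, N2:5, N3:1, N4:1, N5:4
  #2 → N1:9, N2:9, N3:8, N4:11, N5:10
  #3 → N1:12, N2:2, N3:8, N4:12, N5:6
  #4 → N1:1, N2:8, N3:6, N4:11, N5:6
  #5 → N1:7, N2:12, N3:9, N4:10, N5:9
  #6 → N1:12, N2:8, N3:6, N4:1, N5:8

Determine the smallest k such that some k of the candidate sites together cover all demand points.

2

Coverage sets (demand points within 4 of each site):
  #1: {N1, N3, N4, N5}
  #2: {}
  #3: {N2}
  #4: {N1}
  #5: {}
  #6: {N4}
No single site covers all 5 demand points.
But {#1, #3} covers everything, so the minimum is 2.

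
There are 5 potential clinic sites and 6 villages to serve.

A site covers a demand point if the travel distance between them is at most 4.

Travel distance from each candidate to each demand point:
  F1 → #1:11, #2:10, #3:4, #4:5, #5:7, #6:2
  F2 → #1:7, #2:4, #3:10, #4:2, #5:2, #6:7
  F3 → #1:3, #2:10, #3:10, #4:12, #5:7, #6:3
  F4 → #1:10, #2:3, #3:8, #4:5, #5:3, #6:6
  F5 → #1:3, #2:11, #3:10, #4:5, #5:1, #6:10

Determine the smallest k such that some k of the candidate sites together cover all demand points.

Coverage sets (demand points within 4 of each site):
  F1: {#3, #6}
  F2: {#2, #4, #5}
  F3: {#1, #6}
  F4: {#2, #5}
  F5: {#1, #5}
No 2 sites suffice: every size-2 union leaves at least one demand point uncovered.
But {F1, F2, F3} covers everything, so the minimum is 3.

3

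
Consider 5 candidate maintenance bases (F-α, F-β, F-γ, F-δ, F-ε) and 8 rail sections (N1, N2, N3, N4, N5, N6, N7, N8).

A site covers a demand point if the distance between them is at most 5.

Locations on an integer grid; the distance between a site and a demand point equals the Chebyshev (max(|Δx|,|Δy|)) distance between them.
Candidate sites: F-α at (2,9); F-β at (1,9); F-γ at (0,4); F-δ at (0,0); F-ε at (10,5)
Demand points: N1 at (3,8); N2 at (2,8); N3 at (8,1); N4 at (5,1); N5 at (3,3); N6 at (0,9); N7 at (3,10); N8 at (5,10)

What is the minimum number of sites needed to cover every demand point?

Coverage sets (demand points within 5 of each site):
  F-α: {N1, N2, N6, N7, N8}
  F-β: {N1, N2, N6, N7, N8}
  F-γ: {N1, N2, N4, N5, N6}
  F-δ: {N4, N5}
  F-ε: {N3, N4, N8}
No 2 sites suffice: every size-2 union leaves at least one demand point uncovered.
But {F-α, F-γ, F-ε} covers everything, so the minimum is 3.

3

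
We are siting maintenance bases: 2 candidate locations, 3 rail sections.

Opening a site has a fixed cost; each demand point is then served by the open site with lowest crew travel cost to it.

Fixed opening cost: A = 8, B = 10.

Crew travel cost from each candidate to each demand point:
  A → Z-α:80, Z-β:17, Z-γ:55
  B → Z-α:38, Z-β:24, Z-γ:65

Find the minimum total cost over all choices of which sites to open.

Open {A, B}: assign each demand point to its cheapest open site.
  Z-α→B 38, Z-β→A 17, Z-γ→A 55
  crew travel cost 110, fixed 18 → total 128.
Compare {B}: crew travel cost 127 + fixed 10 = 137.
Compare {A}: crew travel cost 152 + fixed 8 = 160.

128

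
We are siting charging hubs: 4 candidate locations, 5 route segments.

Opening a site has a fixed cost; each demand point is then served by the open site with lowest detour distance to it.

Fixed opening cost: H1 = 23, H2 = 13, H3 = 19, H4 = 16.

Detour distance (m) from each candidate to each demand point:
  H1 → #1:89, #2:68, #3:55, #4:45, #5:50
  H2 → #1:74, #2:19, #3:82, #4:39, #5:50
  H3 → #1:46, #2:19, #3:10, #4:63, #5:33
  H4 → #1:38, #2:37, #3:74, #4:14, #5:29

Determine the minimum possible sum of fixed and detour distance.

145

Open {H3, H4}: assign each demand point to its cheapest open site.
  #1→H4 38, #2→H3 19, #3→H3 10, #4→H4 14, #5→H4 29
  detour distance 110, fixed 35 → total 145.
Compare {H2, H3, H4}: detour distance 110 + fixed 48 = 158.
Compare {H1, H3, H4}: detour distance 110 + fixed 58 = 168.
Compare {H2, H3}: detour distance 147 + fixed 32 = 179.
All other subsets cost ≥ 158. Minimum total cost: 145.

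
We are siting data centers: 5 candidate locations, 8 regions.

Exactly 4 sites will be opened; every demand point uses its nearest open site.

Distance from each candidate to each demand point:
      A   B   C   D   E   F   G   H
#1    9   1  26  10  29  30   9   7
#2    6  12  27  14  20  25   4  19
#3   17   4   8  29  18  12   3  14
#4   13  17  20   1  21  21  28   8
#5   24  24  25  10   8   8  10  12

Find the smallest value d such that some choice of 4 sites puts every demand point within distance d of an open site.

Open {#2, #3, #4, #5}.
  Farthest demand point is C at distance 8 (to #3); all others are ≤ 8.
With {#1, #3, #4, #5} the worst case is 9.
With {#1, #2, #3, #5} the worst case is 10.
No size-4 selection achieves below 8.

8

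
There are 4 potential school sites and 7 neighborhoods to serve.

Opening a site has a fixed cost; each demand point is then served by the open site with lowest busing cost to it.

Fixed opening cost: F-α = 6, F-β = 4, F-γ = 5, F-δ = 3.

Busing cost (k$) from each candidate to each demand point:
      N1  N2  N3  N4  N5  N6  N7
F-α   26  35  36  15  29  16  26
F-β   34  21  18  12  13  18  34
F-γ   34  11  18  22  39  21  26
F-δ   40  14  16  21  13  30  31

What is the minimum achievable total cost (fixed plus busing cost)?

135

Open {F-α, F-δ}: assign each demand point to its cheapest open site.
  N1→F-α 26, N2→F-δ 14, N3→F-δ 16, N4→F-α 15, N5→F-δ 13, N6→F-α 16, N7→F-α 26
  busing cost 126, fixed 9 → total 135.
Compare {F-α, F-β, F-δ}: busing cost 123 + fixed 13 = 136.
Compare {F-α, F-β, F-γ}: busing cost 122 + fixed 15 = 137.
Compare {F-α, F-γ, F-δ}: busing cost 123 + fixed 14 = 137.
All other subsets cost ≥ 136. Minimum total cost: 135.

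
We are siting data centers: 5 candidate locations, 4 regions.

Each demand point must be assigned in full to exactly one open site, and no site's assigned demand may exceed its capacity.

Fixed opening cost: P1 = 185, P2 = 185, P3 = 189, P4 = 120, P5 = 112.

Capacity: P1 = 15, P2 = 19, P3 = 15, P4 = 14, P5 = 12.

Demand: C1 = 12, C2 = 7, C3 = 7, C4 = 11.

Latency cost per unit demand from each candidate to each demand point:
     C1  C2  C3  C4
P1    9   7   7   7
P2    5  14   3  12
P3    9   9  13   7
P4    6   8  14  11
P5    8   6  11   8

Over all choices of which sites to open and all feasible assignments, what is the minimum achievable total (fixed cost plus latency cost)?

642

Open {P2, P4, P5}; cheapest assignment that respects the capacities:
  P2 (cap 19, load 19): C1, C3 — cost 12×5 + 7×3 = 81
  P4 (cap 14, load 7): C2 — cost 7×8 = 56
  P5 (cap 12, load 11): C4 — cost 11×8 = 88
  Shipping 225, fixed 417 → total 642.
  Any other capacity-feasible assignment to {P2, P4, P5} ships for at least 225.
Compare {P1, P4, P5}: its best feasible assignment gives total 675.
Compare {P1, P2, P5}: its best feasible assignment gives total 682.
Every other set of open sites that can feasibly serve all demand totals ≥ 675 even under its best assignment. Minimum: 642.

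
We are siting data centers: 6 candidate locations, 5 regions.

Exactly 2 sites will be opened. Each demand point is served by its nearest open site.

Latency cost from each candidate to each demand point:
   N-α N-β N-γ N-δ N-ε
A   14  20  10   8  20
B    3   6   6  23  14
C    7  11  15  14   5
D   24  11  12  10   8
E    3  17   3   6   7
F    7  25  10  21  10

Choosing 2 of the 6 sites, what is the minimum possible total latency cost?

Open {B, E}.
  N-α→B 3, N-β→B 6, N-γ→E 3, N-δ→E 6, N-ε→E 7  ⇒ total 25.
Compare {C, E}: total 28.
Compare {D, E}: total 30.
No size-2 selection does better; minimum is 25.

25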